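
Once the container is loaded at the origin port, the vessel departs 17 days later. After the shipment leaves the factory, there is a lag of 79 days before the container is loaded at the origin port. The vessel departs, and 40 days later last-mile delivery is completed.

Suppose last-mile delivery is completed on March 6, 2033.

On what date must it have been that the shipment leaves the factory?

October 21, 2032

Last-mile delivery is completed: Mar 6, 2033.
The vessel departs: Mar 6, 2033 − 40 days = Jan 25, 2033.
The container is loaded at the origin port: Jan 25, 2033 − 17 days = Jan 8, 2033.
The shipment leaves the factory: Jan 8, 2033 − 79 days = Oct 21, 2032.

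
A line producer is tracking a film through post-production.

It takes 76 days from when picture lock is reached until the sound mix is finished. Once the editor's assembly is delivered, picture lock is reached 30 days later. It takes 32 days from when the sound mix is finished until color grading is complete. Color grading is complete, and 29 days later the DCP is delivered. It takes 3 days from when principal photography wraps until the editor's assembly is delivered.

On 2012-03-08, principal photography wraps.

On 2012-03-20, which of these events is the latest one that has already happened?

The editor's assembly is delivered

Principal photography wraps: Mar 8, 2012.
The editor's assembly is delivered: Mar 8, 2012 + 3 days = Mar 11, 2012.
Picture lock is reached: Mar 11, 2012 + 30 days = Apr 10, 2012.
The sound mix is finished: Apr 10, 2012 + 76 days = Jun 25, 2012.
Color grading is complete: Jun 25, 2012 + 32 days = Jul 27, 2012.
The DCP is delivered: Jul 27, 2012 + 29 days = Aug 25, 2012.
Mar 20, 2012 falls between when the editor's assembly is delivered (Mar 11, 2012) and when picture lock is reached (Apr 10, 2012).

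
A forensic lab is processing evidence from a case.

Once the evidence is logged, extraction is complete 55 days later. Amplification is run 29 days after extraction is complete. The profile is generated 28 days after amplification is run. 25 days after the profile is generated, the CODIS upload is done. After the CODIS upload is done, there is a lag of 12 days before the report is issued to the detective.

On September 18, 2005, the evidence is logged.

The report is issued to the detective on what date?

February 14, 2006

The evidence is logged: Sep 18, 2005.
Extraction is complete: Sep 18, 2005 + 55 days = Nov 12, 2005.
Amplification is run: Nov 12, 2005 + 29 days = Dec 11, 2005.
The profile is generated: Dec 11, 2005 + 28 days = Jan 8, 2006.
The CODIS upload is done: Jan 8, 2006 + 25 days = Feb 2, 2006.
The report is issued to the detective: Feb 2, 2006 + 12 days = Feb 14, 2006.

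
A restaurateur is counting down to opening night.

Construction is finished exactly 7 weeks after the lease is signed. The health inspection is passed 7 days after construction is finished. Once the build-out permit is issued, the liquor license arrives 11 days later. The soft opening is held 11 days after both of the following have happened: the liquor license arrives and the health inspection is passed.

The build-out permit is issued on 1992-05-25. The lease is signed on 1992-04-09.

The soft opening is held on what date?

The build-out permit is issued: May 25, 1992.
The liquor license arrives: May 25, 1992 + 11 days = Jun 5, 1992.
The lease is signed: Apr 9, 1992.
Construction is finished: Apr 9, 1992 + 7 weeks = May 28, 1992.
The health inspection is passed: May 28, 1992 + 7 days = Jun 4, 1992.
Both prerequisites met — the liquor license arrives (Jun 5, 1992), the health inspection is passed (Jun 4, 1992); the later is Jun 5, 1992.
The soft opening is held: Jun 5, 1992 + 11 days = Jun 16, 1992.

1992-06-16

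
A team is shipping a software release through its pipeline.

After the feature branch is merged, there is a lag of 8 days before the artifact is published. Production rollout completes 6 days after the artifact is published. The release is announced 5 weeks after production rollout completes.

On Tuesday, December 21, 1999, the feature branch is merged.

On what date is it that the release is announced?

Tuesday, February 8, 2000

The feature branch is merged: Dec 21, 1999.
The artifact is published: Dec 21, 1999 + 8 days = Dec 29, 1999.
Production rollout completes: Dec 29, 1999 + 6 days = Jan 4, 2000.
The release is announced: Jan 4, 2000 + 5 weeks = Feb 8, 2000.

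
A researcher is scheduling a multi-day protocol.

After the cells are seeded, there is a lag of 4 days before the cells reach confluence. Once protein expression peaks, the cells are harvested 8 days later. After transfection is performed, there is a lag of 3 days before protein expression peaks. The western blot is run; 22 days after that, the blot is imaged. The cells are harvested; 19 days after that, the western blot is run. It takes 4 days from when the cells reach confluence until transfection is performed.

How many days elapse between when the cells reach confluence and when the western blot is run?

Causal path: the cells reach confluence → transfection is performed → protein expression peaks → the cells are harvested → the western blot is run.
Total delay along the path: 4 + 3 + 8 + 19 = 34 days.

34 days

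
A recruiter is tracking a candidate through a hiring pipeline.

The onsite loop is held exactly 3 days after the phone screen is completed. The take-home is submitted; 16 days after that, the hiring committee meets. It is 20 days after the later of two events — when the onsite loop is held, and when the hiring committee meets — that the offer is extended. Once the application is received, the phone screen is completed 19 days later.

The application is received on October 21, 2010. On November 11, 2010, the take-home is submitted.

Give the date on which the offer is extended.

December 17, 2010

The application is received: Oct 21, 2010.
The phone screen is completed: Oct 21, 2010 + 19 days = Nov 9, 2010.
The onsite loop is held: Nov 9, 2010 + 3 days = Nov 12, 2010.
The take-home is submitted: Nov 11, 2010.
The hiring committee meets: Nov 11, 2010 + 16 days = Nov 27, 2010.
Both prerequisites met — the onsite loop is held (Nov 12, 2010), the hiring committee meets (Nov 27, 2010); the later is Nov 27, 2010.
The offer is extended: Nov 27, 2010 + 20 days = Dec 17, 2010.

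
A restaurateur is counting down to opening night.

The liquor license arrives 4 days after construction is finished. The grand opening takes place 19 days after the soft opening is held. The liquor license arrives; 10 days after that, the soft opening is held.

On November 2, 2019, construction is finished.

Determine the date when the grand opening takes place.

December 5, 2019

Construction is finished: Nov 2, 2019.
The liquor license arrives: Nov 2, 2019 + 4 days = Nov 6, 2019.
The soft opening is held: Nov 6, 2019 + 10 days = Nov 16, 2019.
The grand opening takes place: Nov 16, 2019 + 19 days = Dec 5, 2019.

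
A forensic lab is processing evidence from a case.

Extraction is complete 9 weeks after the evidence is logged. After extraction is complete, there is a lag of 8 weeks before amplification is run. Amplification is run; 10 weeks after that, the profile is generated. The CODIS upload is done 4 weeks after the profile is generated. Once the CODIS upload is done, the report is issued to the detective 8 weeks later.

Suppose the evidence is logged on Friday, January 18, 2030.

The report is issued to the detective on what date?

Friday, October 18, 2030

The evidence is logged: Jan 18, 2030.
Extraction is complete: Jan 18, 2030 + 9 weeks = Mar 22, 2030.
Amplification is run: Mar 22, 2030 + 8 weeks = May 17, 2030.
The profile is generated: May 17, 2030 + 10 weeks = Jul 26, 2030.
The CODIS upload is done: Jul 26, 2030 + 4 weeks = Aug 23, 2030.
The report is issued to the detective: Aug 23, 2030 + 8 weeks = Oct 18, 2030.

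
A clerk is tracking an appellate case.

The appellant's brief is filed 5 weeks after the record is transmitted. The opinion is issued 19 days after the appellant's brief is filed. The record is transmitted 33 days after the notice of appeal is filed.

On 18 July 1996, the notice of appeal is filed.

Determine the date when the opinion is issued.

13 October 1996

The notice of appeal is filed: Jul 18, 1996.
The record is transmitted: Jul 18, 1996 + 33 days = Aug 20, 1996.
The appellant's brief is filed: Aug 20, 1996 + 5 weeks = Sep 24, 1996.
The opinion is issued: Sep 24, 1996 + 19 days = Oct 13, 1996.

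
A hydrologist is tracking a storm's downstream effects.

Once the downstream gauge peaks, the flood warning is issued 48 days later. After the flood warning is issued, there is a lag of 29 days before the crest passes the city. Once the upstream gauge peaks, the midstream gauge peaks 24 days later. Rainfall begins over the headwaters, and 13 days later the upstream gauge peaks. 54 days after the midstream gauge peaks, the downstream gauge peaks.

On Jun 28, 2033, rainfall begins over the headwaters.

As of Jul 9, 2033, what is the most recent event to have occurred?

Rainfall begins over the headwaters: Jun 28, 2033.
The upstream gauge peaks: Jun 28, 2033 + 13 days = Jul 11, 2033.
The midstream gauge peaks: Jul 11, 2033 + 24 days = Aug 4, 2033.
The downstream gauge peaks: Aug 4, 2033 + 54 days = Sep 27, 2033.
The flood warning is issued: Sep 27, 2033 + 48 days = Nov 14, 2033.
The crest passes the city: Nov 14, 2033 + 29 days = Dec 13, 2033.
Jul 9, 2033 falls between when rainfall begins over the headwaters (Jun 28, 2033) and when the upstream gauge peaks (Jul 11, 2033).

Rainfall begins over the headwaters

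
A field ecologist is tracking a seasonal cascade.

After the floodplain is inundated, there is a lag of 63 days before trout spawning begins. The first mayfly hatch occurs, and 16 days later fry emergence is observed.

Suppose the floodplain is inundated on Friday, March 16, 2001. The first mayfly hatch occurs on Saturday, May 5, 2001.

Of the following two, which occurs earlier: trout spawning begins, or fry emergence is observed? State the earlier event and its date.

The floodplain is inundated: Mar 16, 2001.
Trout spawning begins: Mar 16, 2001 + 63 days = May 18, 2001.
The first mayfly hatch occurs: May 5, 2001.
Fry emergence is observed: May 5, 2001 + 16 days = May 21, 2001.
Comparing: trout spawning begins on May 18, 2001 vs fry emergence is observed on May 21, 2001. Earlier: trout spawning begins.

Trout spawning begins — Friday, May 18, 2001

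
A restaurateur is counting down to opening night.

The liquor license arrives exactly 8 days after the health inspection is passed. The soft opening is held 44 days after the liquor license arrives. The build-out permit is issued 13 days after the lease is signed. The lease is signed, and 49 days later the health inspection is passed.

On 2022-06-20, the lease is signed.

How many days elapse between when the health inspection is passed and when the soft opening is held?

52 days

Causal path: the health inspection is passed → the liquor license arrives → the soft opening is held.
Total delay along the path: 8 + 44 = 52 days.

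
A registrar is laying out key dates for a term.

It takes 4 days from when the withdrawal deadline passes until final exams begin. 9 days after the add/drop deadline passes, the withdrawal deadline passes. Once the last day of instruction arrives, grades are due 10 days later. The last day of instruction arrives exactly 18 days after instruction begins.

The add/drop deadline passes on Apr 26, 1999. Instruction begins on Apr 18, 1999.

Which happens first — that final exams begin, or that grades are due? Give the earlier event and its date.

Final exams begin — May 9, 1999

The add/drop deadline passes: Apr 26, 1999.
The withdrawal deadline passes: Apr 26, 1999 + 9 days = May 5, 1999.
Final exams begin: May 5, 1999 + 4 days = May 9, 1999.
Instruction begins: Apr 18, 1999.
The last day of instruction arrives: Apr 18, 1999 + 18 days = May 6, 1999.
Grades are due: May 6, 1999 + 10 days = May 16, 1999.
Comparing: final exams begin on May 9, 1999 vs grades are due on May 16, 1999. Earlier: final exams begin.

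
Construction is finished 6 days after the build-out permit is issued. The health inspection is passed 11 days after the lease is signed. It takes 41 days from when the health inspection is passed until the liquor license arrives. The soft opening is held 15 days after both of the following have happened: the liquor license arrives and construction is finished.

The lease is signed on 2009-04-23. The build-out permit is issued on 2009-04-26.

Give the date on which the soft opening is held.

2009-06-29

The lease is signed: Apr 23, 2009.
The health inspection is passed: Apr 23, 2009 + 11 days = May 4, 2009.
The liquor license arrives: May 4, 2009 + 41 days = Jun 14, 2009.
The build-out permit is issued: Apr 26, 2009.
Construction is finished: Apr 26, 2009 + 6 days = May 2, 2009.
Both prerequisites met — the liquor license arrives (Jun 14, 2009), construction is finished (May 2, 2009); the later is Jun 14, 2009.
The soft opening is held: Jun 14, 2009 + 15 days = Jun 29, 2009.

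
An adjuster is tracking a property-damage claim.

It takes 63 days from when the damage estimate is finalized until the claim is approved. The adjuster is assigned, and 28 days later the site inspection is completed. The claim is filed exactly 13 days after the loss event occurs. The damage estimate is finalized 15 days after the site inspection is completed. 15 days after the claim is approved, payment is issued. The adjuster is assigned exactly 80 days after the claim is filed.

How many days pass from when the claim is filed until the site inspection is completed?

108 days

Causal path: the claim is filed → the adjuster is assigned → the site inspection is completed.
Total delay along the path: 80 + 28 = 108 days.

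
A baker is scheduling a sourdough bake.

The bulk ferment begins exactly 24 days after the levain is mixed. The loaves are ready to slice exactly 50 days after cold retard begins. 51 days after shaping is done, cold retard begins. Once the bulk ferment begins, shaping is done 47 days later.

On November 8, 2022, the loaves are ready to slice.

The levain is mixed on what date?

The loaves are ready to slice: Nov 8, 2022.
Cold retard begins: Nov 8, 2022 − 50 days = Sep 19, 2022.
Shaping is done: Sep 19, 2022 − 51 days = Jul 30, 2022.
The bulk ferment begins: Jul 30, 2022 − 47 days = Jun 13, 2022.
The levain is mixed: Jun 13, 2022 − 24 days = May 20, 2022.

May 20, 2022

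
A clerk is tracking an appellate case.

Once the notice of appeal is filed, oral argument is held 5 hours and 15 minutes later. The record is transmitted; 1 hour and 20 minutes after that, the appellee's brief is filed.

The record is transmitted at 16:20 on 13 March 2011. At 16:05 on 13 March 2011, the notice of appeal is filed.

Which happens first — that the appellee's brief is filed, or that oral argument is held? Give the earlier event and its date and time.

The record is transmitted: 16:20 Mar 13, 2011.
The appellee's brief is filed: 16:20 Mar 13, 2011 + 1h20m = 17:40 Mar 13, 2011.
The notice of appeal is filed: 16:05 Mar 13, 2011.
Oral argument is held: 16:05 Mar 13, 2011 + 5h15m = 21:20 Mar 13, 2011.
Comparing: the appellee's brief is filed at 17:40 Mar 13, 2011 vs oral argument is held at 21:20 Mar 13, 2011. Earlier: the appellee's brief is filed.

The appellee's brief is filed — 17:40 on 13 March 2011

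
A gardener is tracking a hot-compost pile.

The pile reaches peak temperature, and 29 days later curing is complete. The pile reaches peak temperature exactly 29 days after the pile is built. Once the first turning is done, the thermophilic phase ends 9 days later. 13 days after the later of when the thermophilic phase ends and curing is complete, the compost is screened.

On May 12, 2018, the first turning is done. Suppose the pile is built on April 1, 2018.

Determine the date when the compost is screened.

The first turning is done: May 12, 2018.
The thermophilic phase ends: May 12, 2018 + 9 days = May 21, 2018.
The pile is built: Apr 1, 2018.
The pile reaches peak temperature: Apr 1, 2018 + 29 days = Apr 30, 2018.
Curing is complete: Apr 30, 2018 + 29 days = May 29, 2018.
Both prerequisites met — the thermophilic phase ends (May 21, 2018), curing is complete (May 29, 2018); the later is May 29, 2018.
The compost is screened: May 29, 2018 + 13 days = Jun 11, 2018.

June 11, 2018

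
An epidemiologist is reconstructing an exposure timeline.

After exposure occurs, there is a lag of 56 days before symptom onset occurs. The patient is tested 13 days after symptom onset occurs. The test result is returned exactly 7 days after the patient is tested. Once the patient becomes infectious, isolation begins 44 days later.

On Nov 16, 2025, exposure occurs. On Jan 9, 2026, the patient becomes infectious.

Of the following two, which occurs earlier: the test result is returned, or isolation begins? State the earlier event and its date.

The test result is returned — Jan 31, 2026

Exposure occurs: Nov 16, 2025.
Symptom onset occurs: Nov 16, 2025 + 56 days = Jan 11, 2026.
The patient is tested: Jan 11, 2026 + 13 days = Jan 24, 2026.
The test result is returned: Jan 24, 2026 + 7 days = Jan 31, 2026.
The patient becomes infectious: Jan 9, 2026.
Isolation begins: Jan 9, 2026 + 44 days = Feb 22, 2026.
Comparing: the test result is returned on Jan 31, 2026 vs isolation begins on Feb 22, 2026. Earlier: the test result is returned.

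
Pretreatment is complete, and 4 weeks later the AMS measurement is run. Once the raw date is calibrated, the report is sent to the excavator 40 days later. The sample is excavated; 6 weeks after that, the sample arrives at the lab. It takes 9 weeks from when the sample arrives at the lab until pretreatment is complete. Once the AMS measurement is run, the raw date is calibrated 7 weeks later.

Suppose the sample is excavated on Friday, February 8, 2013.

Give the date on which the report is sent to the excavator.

Wednesday, September 18, 2013

The sample is excavated: Feb 8, 2013.
The sample arrives at the lab: Feb 8, 2013 + 6 weeks = Mar 22, 2013.
Pretreatment is complete: Mar 22, 2013 + 9 weeks = May 24, 2013.
The AMS measurement is run: May 24, 2013 + 4 weeks = Jun 21, 2013.
The raw date is calibrated: Jun 21, 2013 + 7 weeks = Aug 9, 2013.
The report is sent to the excavator: Aug 9, 2013 + 40 days = Sep 18, 2013.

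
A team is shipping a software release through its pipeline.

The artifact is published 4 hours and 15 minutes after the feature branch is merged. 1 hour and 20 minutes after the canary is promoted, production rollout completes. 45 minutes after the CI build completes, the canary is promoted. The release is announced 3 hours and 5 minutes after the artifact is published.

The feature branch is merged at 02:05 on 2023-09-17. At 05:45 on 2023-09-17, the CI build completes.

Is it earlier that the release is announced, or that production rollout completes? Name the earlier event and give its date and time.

Production rollout completes — 07:50 on 2023-09-17

The feature branch is merged: 02:05 Sep 17, 2023.
The artifact is published: 02:05 Sep 17, 2023 + 4h15m = 06:20 Sep 17, 2023.
The release is announced: 06:20 Sep 17, 2023 + 3h05m = 09:25 Sep 17, 2023.
The CI build completes: 05:45 Sep 17, 2023.
The canary is promoted: 05:45 Sep 17, 2023 + 45m = 06:30 Sep 17, 2023.
Production rollout completes: 06:30 Sep 17, 2023 + 1h20m = 07:50 Sep 17, 2023.
Comparing: the release is announced at 09:25 Sep 17, 2023 vs production rollout completes at 07:50 Sep 17, 2023. Earlier: production rollout completes.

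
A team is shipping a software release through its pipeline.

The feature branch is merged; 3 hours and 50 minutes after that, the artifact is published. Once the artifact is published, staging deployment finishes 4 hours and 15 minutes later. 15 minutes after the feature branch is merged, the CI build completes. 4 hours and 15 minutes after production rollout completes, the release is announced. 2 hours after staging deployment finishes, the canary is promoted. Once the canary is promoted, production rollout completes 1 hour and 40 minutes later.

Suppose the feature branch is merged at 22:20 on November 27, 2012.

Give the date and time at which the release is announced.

The feature branch is merged: 22:20 Nov 27, 2012.
The artifact is published: 22:20 Nov 27, 2012 + 3h50m = 02:10 Nov 28, 2012.
Staging deployment finishes: 02:10 Nov 28, 2012 + 4h15m = 06:25 Nov 28, 2012.
The canary is promoted: 06:25 Nov 28, 2012 + 2h = 08:25 Nov 28, 2012.
Production rollout completes: 08:25 Nov 28, 2012 + 1h40m = 10:05 Nov 28, 2012.
The release is announced: 10:05 Nov 28, 2012 + 4h15m = 14:20 Nov 28, 2012.

14:20 on November 28, 2012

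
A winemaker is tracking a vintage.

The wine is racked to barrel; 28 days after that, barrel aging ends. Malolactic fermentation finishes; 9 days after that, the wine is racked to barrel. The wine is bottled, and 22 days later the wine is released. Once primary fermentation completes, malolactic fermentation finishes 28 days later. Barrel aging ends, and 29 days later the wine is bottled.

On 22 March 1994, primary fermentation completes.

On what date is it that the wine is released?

16 July 1994

Primary fermentation completes: Mar 22, 1994.
Malolactic fermentation finishes: Mar 22, 1994 + 28 days = Apr 19, 1994.
The wine is racked to barrel: Apr 19, 1994 + 9 days = Apr 28, 1994.
Barrel aging ends: Apr 28, 1994 + 28 days = May 26, 1994.
The wine is bottled: May 26, 1994 + 29 days = Jun 24, 1994.
The wine is released: Jun 24, 1994 + 22 days = Jul 16, 1994.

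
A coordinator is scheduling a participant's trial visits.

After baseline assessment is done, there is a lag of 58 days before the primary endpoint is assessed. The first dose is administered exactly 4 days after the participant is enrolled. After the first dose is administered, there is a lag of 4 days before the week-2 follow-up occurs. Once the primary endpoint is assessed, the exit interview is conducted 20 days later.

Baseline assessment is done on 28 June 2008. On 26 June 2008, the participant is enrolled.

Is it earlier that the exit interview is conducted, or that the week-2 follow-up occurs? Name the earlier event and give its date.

Baseline assessment is done: Jun 28, 2008.
The primary endpoint is assessed: Jun 28, 2008 + 58 days = Aug 25, 2008.
The exit interview is conducted: Aug 25, 2008 + 20 days = Sep 14, 2008.
The participant is enrolled: Jun 26, 2008.
The first dose is administered: Jun 26, 2008 + 4 days = Jun 30, 2008.
The week-2 follow-up occurs: Jun 30, 2008 + 4 days = Jul 4, 2008.
Comparing: the exit interview is conducted on Sep 14, 2008 vs the week-2 follow-up occurs on Jul 4, 2008. Earlier: the week-2 follow-up occurs.

The week-2 follow-up occurs — 4 July 2008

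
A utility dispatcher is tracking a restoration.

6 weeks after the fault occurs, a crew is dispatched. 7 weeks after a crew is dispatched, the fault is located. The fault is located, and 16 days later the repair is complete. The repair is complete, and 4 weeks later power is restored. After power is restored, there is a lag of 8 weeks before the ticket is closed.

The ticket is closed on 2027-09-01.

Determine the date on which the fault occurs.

2027-02-22

The ticket is closed: Sep 1, 2027.
Power is restored: Sep 1, 2027 − 8 weeks = Jul 7, 2027.
The repair is complete: Jul 7, 2027 − 4 weeks = Jun 9, 2027.
The fault is located: Jun 9, 2027 − 16 days = May 24, 2027.
A crew is dispatched: May 24, 2027 − 7 weeks = Apr 5, 2027.
The fault occurs: Apr 5, 2027 − 6 weeks = Feb 22, 2027.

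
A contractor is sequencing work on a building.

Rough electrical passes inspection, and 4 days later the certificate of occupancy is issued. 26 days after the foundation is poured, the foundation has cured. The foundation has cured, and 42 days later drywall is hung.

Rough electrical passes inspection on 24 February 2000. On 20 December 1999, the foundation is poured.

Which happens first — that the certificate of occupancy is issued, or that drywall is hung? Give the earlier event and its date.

Rough electrical passes inspection: Feb 24, 2000.
The certificate of occupancy is issued: Feb 24, 2000 + 4 days = Feb 28, 2000.
The foundation is poured: Dec 20, 1999.
The foundation has cured: Dec 20, 1999 + 26 days = Jan 15, 2000.
Drywall is hung: Jan 15, 2000 + 42 days = Feb 26, 2000.
Comparing: the certificate of occupancy is issued on Feb 28, 2000 vs drywall is hung on Feb 26, 2000. Earlier: drywall is hung.

Drywall is hung — 26 February 2000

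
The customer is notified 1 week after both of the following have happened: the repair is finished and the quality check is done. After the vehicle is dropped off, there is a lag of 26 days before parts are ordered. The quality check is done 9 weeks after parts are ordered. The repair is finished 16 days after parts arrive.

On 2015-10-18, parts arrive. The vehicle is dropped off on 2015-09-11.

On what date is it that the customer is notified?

Parts arrive: Oct 18, 2015.
The repair is finished: Oct 18, 2015 + 16 days = Nov 3, 2015.
The vehicle is dropped off: Sep 11, 2015.
Parts are ordered: Sep 11, 2015 + 26 days = Oct 7, 2015.
The quality check is done: Oct 7, 2015 + 9 weeks = Dec 9, 2015.
Both prerequisites met — the repair is finished (Nov 3, 2015), the quality check is done (Dec 9, 2015); the later is Dec 9, 2015.
The customer is notified: Dec 9, 2015 + 1 week = Dec 16, 2015.

2015-12-16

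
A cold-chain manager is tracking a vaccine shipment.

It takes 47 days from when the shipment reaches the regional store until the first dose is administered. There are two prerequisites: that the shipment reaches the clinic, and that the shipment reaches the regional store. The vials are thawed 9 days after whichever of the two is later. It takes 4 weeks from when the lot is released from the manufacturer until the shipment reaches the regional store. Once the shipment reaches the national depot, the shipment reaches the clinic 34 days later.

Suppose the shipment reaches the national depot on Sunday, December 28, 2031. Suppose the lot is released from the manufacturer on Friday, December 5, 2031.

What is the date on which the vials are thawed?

Monday, February 9, 2032

The shipment reaches the national depot: Dec 28, 2031.
The shipment reaches the clinic: Dec 28, 2031 + 34 days = Jan 31, 2032.
The lot is released from the manufacturer: Dec 5, 2031.
The shipment reaches the regional store: Dec 5, 2031 + 4 weeks = Jan 2, 2032.
Both prerequisites met — the shipment reaches the clinic (Jan 31, 2032), the shipment reaches the regional store (Jan 2, 2032); the later is Jan 31, 2032.
The vials are thawed: Jan 31, 2032 + 9 days = Feb 9, 2032.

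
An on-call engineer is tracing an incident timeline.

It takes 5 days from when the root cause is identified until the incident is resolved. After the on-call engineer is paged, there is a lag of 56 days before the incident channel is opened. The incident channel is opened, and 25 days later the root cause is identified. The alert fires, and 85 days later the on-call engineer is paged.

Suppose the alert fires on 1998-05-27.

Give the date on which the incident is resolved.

1998-11-14

The alert fires: May 27, 1998.
The on-call engineer is paged: May 27, 1998 + 85 days = Aug 20, 1998.
The incident channel is opened: Aug 20, 1998 + 56 days = Oct 15, 1998.
The root cause is identified: Oct 15, 1998 + 25 days = Nov 9, 1998.
The incident is resolved: Nov 9, 1998 + 5 days = Nov 14, 1998.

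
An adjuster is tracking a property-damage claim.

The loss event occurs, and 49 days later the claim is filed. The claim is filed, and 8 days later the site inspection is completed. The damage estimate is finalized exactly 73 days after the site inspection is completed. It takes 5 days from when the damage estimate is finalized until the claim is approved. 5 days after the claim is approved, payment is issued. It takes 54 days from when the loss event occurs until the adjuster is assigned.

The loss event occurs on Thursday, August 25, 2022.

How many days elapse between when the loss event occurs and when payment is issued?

140 days

Causal path: the loss event occurs → the claim is filed → the site inspection is completed → the damage estimate is finalized → the claim is approved → payment is issued.
Total delay along the path: 49 + 8 + 73 + 5 + 5 = 140 days.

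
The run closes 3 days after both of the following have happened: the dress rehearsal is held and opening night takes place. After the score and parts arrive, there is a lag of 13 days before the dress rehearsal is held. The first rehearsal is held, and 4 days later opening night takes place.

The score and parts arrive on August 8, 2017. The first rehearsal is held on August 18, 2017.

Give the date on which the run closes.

August 25, 2017

The score and parts arrive: Aug 8, 2017.
The dress rehearsal is held: Aug 8, 2017 + 13 days = Aug 21, 2017.
The first rehearsal is held: Aug 18, 2017.
Opening night takes place: Aug 18, 2017 + 4 days = Aug 22, 2017.
Both prerequisites met — the dress rehearsal is held (Aug 21, 2017), opening night takes place (Aug 22, 2017); the later is Aug 22, 2017.
The run closes: Aug 22, 2017 + 3 days = Aug 25, 2017.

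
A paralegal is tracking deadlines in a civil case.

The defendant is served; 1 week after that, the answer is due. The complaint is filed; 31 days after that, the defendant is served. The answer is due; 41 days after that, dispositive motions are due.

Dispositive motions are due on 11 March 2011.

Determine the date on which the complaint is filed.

Dispositive motions are due: Mar 11, 2011.
The answer is due: Mar 11, 2011 − 41 days = Jan 29, 2011.
The defendant is served: Jan 29, 2011 − 1 week = Jan 22, 2011.
The complaint is filed: Jan 22, 2011 − 31 days = Dec 22, 2010.

22 December 2010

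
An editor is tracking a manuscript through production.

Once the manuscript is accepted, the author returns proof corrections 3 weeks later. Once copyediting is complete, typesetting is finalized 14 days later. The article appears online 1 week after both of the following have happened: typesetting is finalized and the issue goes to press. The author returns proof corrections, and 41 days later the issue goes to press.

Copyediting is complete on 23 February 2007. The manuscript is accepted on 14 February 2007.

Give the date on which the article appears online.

24 April 2007

Copyediting is complete: Feb 23, 2007.
Typesetting is finalized: Feb 23, 2007 + 14 days = Mar 9, 2007.
The manuscript is accepted: Feb 14, 2007.
The author returns proof corrections: Feb 14, 2007 + 3 weeks = Mar 7, 2007.
The issue goes to press: Mar 7, 2007 + 41 days = Apr 17, 2007.
Both prerequisites met — typesetting is finalized (Mar 9, 2007), the issue goes to press (Apr 17, 2007); the later is Apr 17, 2007.
The article appears online: Apr 17, 2007 + 1 week = Apr 24, 2007.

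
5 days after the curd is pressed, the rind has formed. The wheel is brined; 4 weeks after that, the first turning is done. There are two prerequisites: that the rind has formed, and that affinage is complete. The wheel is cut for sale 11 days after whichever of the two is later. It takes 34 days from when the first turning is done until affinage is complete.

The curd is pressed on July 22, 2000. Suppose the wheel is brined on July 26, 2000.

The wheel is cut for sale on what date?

October 7, 2000

The curd is pressed: Jul 22, 2000.
The rind has formed: Jul 22, 2000 + 5 days = Jul 27, 2000.
The wheel is brined: Jul 26, 2000.
The first turning is done: Jul 26, 2000 + 4 weeks = Aug 23, 2000.
Affinage is complete: Aug 23, 2000 + 34 days = Sep 26, 2000.
Both prerequisites met — the rind has formed (Jul 27, 2000), affinage is complete (Sep 26, 2000); the later is Sep 26, 2000.
The wheel is cut for sale: Sep 26, 2000 + 11 days = Oct 7, 2000.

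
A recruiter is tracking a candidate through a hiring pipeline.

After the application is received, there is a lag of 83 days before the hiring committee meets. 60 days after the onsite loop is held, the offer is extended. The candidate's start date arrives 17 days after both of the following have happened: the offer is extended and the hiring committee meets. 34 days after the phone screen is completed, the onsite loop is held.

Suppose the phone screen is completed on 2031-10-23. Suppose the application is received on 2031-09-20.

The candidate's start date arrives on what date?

2032-02-11

The phone screen is completed: Oct 23, 2031.
The onsite loop is held: Oct 23, 2031 + 34 days = Nov 26, 2031.
The offer is extended: Nov 26, 2031 + 60 days = Jan 25, 2032.
The application is received: Sep 20, 2031.
The hiring committee meets: Sep 20, 2031 + 83 days = Dec 12, 2031.
Both prerequisites met — the offer is extended (Jan 25, 2032), the hiring committee meets (Dec 12, 2031); the later is Jan 25, 2032.
The candidate's start date arrives: Jan 25, 2032 + 17 days = Feb 11, 2032.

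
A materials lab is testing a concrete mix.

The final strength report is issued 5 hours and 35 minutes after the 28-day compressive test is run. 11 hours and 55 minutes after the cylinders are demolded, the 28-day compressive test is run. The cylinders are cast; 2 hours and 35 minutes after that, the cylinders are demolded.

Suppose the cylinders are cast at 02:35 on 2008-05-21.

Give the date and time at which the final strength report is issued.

22:40 on 2008-05-21

The cylinders are cast: 02:35 May 21, 2008.
The cylinders are demolded: 02:35 May 21, 2008 + 2h35m = 05:10 May 21, 2008.
The 28-day compressive test is run: 05:10 May 21, 2008 + 11h55m = 17:05 May 21, 2008.
The final strength report is issued: 17:05 May 21, 2008 + 5h35m = 22:40 May 21, 2008.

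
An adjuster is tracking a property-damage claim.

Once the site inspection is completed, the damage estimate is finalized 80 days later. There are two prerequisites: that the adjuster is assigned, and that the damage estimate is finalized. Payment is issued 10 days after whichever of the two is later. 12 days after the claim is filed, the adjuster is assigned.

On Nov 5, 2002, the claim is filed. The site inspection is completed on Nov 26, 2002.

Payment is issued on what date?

The claim is filed: Nov 5, 2002.
The adjuster is assigned: Nov 5, 2002 + 12 days = Nov 17, 2002.
The site inspection is completed: Nov 26, 2002.
The damage estimate is finalized: Nov 26, 2002 + 80 days = Feb 14, 2003.
Both prerequisites met — the adjuster is assigned (Nov 17, 2002), the damage estimate is finalized (Feb 14, 2003); the later is Feb 14, 2003.
Payment is issued: Feb 14, 2003 + 10 days = Feb 24, 2003.

Feb 24, 2003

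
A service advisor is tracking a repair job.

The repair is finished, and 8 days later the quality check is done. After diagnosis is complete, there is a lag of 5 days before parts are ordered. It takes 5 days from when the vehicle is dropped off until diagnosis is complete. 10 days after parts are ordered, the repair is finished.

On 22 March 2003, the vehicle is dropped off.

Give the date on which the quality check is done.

The vehicle is dropped off: Mar 22, 2003.
Diagnosis is complete: Mar 22, 2003 + 5 days = Mar 27, 2003.
Parts are ordered: Mar 27, 2003 + 5 days = Apr 1, 2003.
The repair is finished: Apr 1, 2003 + 10 days = Apr 11, 2003.
The quality check is done: Apr 11, 2003 + 8 days = Apr 19, 2003.

19 April 2003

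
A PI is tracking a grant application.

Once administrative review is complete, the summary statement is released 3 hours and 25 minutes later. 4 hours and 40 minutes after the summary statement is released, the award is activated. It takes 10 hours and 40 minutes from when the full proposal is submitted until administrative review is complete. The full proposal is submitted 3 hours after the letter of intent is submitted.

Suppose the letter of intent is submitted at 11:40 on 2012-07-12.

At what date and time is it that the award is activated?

The letter of intent is submitted: 11:40 Jul 12, 2012.
The full proposal is submitted: 11:40 Jul 12, 2012 + 3h = 14:40 Jul 12, 2012.
Administrative review is complete: 14:40 Jul 12, 2012 + 10h40m = 01:20 Jul 13, 2012.
The summary statement is released: 01:20 Jul 13, 2012 + 3h25m = 04:45 Jul 13, 2012.
The award is activated: 04:45 Jul 13, 2012 + 4h40m = 09:25 Jul 13, 2012.

09:25 on 2012-07-13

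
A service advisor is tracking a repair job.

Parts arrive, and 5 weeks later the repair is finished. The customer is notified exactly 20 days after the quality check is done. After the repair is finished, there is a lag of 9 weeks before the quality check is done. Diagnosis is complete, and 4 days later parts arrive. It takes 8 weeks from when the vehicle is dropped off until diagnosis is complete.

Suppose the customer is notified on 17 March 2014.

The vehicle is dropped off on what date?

20 September 2013

The customer is notified: Mar 17, 2014.
The quality check is done: Mar 17, 2014 − 20 days = Feb 25, 2014.
The repair is finished: Feb 25, 2014 − 9 weeks = Dec 24, 2013.
Parts arrive: Dec 24, 2013 − 5 weeks = Nov 19, 2013.
Diagnosis is complete: Nov 19, 2013 − 4 days = Nov 15, 2013.
The vehicle is dropped off: Nov 15, 2013 − 8 weeks = Sep 20, 2013.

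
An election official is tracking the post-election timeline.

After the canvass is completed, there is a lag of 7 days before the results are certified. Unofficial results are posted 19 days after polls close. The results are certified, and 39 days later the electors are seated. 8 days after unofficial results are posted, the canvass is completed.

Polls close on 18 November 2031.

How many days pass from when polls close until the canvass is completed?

Causal path: polls close → unofficial results are posted → the canvass is completed.
Total delay along the path: 19 + 8 = 27 days.

27 days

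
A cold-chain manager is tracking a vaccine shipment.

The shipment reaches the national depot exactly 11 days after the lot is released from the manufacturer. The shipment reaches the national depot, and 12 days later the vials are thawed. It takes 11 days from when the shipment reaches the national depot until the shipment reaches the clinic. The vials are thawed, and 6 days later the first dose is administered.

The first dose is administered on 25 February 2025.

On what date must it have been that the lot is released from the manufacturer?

27 January 2025

The first dose is administered: Feb 25, 2025.
The vials are thawed: Feb 25, 2025 − 6 days = Feb 19, 2025.
The shipment reaches the national depot: Feb 19, 2025 − 12 days = Feb 7, 2025.
The lot is released from the manufacturer: Feb 7, 2025 − 11 days = Jan 27, 2025.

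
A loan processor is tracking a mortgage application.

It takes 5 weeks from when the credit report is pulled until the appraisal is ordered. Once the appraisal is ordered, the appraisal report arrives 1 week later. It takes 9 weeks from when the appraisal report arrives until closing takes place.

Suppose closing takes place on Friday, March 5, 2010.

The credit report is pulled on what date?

Closing takes place: Mar 5, 2010.
The appraisal report arrives: Mar 5, 2010 − 9 weeks = Jan 1, 2010.
The appraisal is ordered: Jan 1, 2010 − 1 week = Dec 25, 2009.
The credit report is pulled: Dec 25, 2009 − 5 weeks = Nov 20, 2009.

Friday, November 20, 2009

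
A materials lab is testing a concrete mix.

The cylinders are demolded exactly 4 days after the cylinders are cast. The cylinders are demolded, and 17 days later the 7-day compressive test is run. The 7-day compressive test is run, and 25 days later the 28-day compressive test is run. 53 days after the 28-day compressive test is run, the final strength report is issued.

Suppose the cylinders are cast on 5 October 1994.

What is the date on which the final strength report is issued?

The cylinders are cast: Oct 5, 1994.
The cylinders are demolded: Oct 5, 1994 + 4 days = Oct 9, 1994.
The 7-day compressive test is run: Oct 9, 1994 + 17 days = Oct 26, 1994.
The 28-day compressive test is run: Oct 26, 1994 + 25 days = Nov 20, 1994.
The final strength report is issued: Nov 20, 1994 + 53 days = Jan 12, 1995.

12 January 1995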